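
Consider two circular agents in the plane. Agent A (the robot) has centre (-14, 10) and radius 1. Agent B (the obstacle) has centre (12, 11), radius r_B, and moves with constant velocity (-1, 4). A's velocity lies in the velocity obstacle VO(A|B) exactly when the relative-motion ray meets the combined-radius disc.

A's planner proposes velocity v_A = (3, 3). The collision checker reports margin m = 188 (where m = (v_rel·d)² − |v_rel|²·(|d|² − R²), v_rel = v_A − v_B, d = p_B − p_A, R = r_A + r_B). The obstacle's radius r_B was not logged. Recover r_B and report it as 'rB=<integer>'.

m = 188
d = (26, 1);  v_rel = (4, -1),  |v_rel|² = 17
v_rel×d = (4)·(1) − (-1)·(26) = 30
since m = R²·17 − 30²:  R² = (900 + 188) / 17 = 64
R = √64 = 8  ⇒  r_B = 8 − 1 = 7

rB=7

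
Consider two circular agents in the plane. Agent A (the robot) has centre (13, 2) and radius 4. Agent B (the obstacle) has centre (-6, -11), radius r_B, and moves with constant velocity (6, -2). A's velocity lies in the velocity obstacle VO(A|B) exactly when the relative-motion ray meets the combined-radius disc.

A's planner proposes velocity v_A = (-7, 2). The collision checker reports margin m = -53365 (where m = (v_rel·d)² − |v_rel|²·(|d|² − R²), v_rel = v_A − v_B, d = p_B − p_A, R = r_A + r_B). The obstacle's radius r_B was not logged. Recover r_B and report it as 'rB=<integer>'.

m = -53365
d = (-19, -13);  v_rel = (-13, 4),  |v_rel|² = 185
v_rel×d = (-13)·(-13) − (4)·(-19) = 245
since m = R²·185 − 245²:  R² = (60025 + -53365) / 185 = 36
R = √36 = 6  ⇒  r_B = 6 − 4 = 2

rB=2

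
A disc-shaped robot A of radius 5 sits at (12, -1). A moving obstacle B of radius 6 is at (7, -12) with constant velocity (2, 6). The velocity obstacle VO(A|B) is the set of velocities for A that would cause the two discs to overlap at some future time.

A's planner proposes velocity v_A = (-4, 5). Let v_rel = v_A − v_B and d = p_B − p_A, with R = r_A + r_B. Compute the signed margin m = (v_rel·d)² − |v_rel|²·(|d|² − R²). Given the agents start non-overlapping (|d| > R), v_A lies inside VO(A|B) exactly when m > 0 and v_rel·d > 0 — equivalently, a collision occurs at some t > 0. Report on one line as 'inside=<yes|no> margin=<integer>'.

d = (-5, -11),  |d|² = 146;  R = 5+6 = 11,  c = 146−11² = 25
v_rel = (-6, -1),  |v_rel|² = 37;  v_rel·d = (-6)·(-5) + (-1)·(-11) = 41
37·t² − 82·t + 25 = 0  ⇒  m = 41² − 37·25 = 756
m = 756 > 0,  v_rel·d = 41 > 0  ⇒  inside

inside=yes margin=756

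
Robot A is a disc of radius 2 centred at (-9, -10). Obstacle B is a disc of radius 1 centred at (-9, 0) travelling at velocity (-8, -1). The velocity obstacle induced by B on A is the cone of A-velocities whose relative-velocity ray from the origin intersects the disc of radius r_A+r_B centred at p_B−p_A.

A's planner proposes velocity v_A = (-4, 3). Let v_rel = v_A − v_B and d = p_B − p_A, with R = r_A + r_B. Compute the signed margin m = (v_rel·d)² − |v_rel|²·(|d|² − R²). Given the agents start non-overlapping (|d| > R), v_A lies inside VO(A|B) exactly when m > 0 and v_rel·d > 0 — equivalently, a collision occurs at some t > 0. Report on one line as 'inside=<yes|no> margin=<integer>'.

d = (0, 10),  |d|² = 100;  R = 2+1 = 3,  c = 100−3² = 91
v_rel = (4, 4),  |v_rel|² = 32;  v_rel·d = (4)·(0) + (4)·(10) = 40
32·t² − 80·t + 91 = 0  ⇒  m = 40² − 32·91 = -1312
m = -1312 < 0,  v_rel·d = 40 > 0  ⇒  outside

inside=no margin=-1312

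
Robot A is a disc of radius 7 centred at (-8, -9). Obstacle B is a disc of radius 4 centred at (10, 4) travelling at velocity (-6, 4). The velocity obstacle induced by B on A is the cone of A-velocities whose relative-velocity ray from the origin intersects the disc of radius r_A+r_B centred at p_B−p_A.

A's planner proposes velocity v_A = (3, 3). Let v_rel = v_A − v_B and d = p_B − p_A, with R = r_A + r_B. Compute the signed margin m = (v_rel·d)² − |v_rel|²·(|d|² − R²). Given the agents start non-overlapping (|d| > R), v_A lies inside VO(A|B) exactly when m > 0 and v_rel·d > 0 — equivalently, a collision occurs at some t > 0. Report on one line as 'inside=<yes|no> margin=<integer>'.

d = (18, 13),  |d|² = 493;  R = 7+4 = 11,  c = 493−11² = 372
v_rel = (9, -1),  |v_rel|² = 82;  v_rel·d = (9)·(18) + (-1)·(13) = 149
82·t² − 298·t + 372 = 0  ⇒  m = 149² − 82·372 = -8303
m = -8303 < 0,  v_rel·d = 149 > 0  ⇒  outside

inside=no margin=-8303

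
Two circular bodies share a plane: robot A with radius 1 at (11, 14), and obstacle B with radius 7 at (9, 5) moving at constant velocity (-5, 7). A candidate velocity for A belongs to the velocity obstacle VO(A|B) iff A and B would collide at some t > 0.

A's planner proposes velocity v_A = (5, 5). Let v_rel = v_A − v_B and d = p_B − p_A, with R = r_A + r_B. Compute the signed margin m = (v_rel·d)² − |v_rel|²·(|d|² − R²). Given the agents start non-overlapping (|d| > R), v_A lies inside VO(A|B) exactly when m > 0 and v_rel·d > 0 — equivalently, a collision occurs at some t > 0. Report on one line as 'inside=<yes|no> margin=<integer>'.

d = (-2, -9),  |d|² = 85;  R = 1+7 = 8,  c = 85−8² = 21
v_rel = (10, -2),  |v_rel|² = 104;  v_rel·d = (10)·(-2) + (-2)·(-9) = -2
104·t² + 4·t + 21 = 0  ⇒  m = (-2)² − 104·21 = -2180
m = -2180 < 0,  v_rel·d = -2 < 0  ⇒  outside

inside=no margin=-2180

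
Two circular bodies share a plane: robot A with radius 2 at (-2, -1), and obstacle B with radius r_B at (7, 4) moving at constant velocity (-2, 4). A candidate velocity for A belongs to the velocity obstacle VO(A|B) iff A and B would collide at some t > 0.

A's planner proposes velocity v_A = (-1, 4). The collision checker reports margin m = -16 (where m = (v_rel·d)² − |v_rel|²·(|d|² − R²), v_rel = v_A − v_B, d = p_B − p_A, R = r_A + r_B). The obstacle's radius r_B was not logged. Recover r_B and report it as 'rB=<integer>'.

m = -16
d = (9, 5);  v_rel = (1, 0),  |v_rel|² = 1
v_rel×d = (1)·(5) − (0)·(9) = 5
since m = R²·1 − 5²:  R² = (25 + -16) / 1 = 9
R = √9 = 3  ⇒  r_B = 3 − 2 = 1

rB=1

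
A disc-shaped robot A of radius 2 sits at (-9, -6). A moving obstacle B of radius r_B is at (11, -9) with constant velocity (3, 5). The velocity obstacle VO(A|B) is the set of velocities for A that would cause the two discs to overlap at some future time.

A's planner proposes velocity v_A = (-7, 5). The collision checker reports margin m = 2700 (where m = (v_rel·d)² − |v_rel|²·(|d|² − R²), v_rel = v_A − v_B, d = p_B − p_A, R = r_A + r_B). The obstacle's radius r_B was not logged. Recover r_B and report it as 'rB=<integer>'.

m = 2700
d = (20, -3);  v_rel = (-10, 0),  |v_rel|² = 100
v_rel×d = (-10)·(-3) − (0)·(20) = 30
since m = R²·100 − 30²:  R² = (900 + 2700) / 100 = 36
R = √36 = 6  ⇒  r_B = 6 − 2 = 4

rB=4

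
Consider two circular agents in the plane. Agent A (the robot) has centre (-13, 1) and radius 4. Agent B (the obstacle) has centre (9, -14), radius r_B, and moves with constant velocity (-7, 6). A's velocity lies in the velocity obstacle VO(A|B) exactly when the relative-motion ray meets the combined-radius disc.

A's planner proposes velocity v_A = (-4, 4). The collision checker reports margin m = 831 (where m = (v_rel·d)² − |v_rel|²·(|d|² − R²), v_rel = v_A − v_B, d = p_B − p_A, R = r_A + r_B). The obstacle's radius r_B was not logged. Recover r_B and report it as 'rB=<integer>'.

m = 831
d = (22, -15);  v_rel = (3, -2),  |v_rel|² = 13
v_rel×d = (3)·(-15) − (-2)·(22) = -1
since m = R²·13 − (-1)²:  R² = (1 + 831) / 13 = 64
R = √64 = 8  ⇒  r_B = 8 − 4 = 4

rB=4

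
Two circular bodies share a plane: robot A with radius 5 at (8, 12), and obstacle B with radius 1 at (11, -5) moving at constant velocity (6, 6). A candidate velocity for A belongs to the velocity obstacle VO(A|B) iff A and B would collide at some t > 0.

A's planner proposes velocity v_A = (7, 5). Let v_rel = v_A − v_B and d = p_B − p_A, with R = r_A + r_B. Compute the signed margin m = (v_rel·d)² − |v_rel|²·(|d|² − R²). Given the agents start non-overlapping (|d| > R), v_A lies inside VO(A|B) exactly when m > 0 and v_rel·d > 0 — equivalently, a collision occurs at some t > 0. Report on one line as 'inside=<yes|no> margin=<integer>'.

d = (3, -17),  |d|² = 298;  R = 5+1 = 6,  c = 298−6² = 262
v_rel = (1, -1),  |v_rel|² = 2;  v_rel·d = (1)·(3) + (-1)·(-17) = 20
2·t² − 40·t + 262 = 0  ⇒  m = 20² − 2·262 = -124
m = -124 < 0,  v_rel·d = 20 > 0  ⇒  outside

inside=no margin=-124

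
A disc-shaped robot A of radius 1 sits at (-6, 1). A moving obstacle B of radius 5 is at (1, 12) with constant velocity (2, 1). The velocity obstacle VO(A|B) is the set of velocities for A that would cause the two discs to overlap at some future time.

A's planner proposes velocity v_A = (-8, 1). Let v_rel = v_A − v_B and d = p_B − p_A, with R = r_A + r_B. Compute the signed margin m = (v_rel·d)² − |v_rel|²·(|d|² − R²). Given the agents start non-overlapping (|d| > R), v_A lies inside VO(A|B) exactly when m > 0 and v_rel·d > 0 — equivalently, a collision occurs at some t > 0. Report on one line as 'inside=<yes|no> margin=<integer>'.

d = (7, 11),  |d|² = 170;  R = 1+5 = 6,  c = 170−6² = 134
v_rel = (-10, 0),  |v_rel|² = 100;  v_rel·d = (-10)·(7) + (0)·(11) = -70
100·t² + 140·t + 134 = 0  ⇒  m = (-70)² − 100·134 = -8500
m = -8500 < 0,  v_rel·d = -70 < 0  ⇒  outside

inside=no margin=-8500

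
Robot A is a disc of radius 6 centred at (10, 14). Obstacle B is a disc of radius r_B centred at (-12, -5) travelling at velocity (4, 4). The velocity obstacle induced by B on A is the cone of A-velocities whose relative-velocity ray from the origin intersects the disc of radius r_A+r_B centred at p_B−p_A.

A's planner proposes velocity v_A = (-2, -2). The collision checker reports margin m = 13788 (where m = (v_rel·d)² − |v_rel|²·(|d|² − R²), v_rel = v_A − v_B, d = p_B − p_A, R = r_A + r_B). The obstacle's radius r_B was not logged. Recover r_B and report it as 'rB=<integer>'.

m = 13788
d = (-22, -19);  v_rel = (-6, -6),  |v_rel|² = 72
v_rel×d = (-6)·(-19) − (-6)·(-22) = -18
since m = R²·72 − (-18)²:  R² = (324 + 13788) / 72 = 196
R = √196 = 14  ⇒  r_B = 14 − 6 = 8

rB=8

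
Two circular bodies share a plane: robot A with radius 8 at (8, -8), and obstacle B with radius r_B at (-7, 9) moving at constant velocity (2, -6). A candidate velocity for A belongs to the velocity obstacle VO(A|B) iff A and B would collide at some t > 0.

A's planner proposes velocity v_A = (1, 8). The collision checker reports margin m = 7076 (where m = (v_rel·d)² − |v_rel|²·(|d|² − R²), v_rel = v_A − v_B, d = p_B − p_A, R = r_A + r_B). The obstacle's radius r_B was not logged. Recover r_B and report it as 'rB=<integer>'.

m = 7076
d = (-15, 17);  v_rel = (-1, 14),  |v_rel|² = 197
v_rel×d = (-1)·(17) − (14)·(-15) = 193
since m = R²·197 − 193²:  R² = (37249 + 7076) / 197 = 225
R = √225 = 15  ⇒  r_B = 15 − 8 = 7

rB=7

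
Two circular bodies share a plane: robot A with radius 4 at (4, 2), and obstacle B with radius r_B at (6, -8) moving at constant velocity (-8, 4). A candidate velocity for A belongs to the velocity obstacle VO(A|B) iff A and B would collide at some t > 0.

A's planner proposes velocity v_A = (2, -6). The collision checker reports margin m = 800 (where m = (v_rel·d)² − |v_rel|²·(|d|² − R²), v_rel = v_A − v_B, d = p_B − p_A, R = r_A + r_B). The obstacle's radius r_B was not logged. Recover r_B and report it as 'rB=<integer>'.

m = 800
d = (2, -10);  v_rel = (10, -10),  |v_rel|² = 200
v_rel×d = (10)·(-10) − (-10)·(2) = -80
since m = R²·200 − (-80)²:  R² = (6400 + 800) / 200 = 36
R = √36 = 6  ⇒  r_B = 6 − 4 = 2

rB=2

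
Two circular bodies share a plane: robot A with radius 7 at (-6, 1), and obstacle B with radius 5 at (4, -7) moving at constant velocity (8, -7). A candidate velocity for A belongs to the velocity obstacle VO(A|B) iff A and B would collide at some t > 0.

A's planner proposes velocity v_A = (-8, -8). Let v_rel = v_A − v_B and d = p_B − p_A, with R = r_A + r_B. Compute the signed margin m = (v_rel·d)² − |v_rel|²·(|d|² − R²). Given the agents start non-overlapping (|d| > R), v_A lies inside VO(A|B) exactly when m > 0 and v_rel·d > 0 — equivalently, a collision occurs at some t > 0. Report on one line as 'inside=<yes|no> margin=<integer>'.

d = (10, -8),  |d|² = 164;  R = 7+5 = 12,  c = 164−12² = 20
v_rel = (-16, -1),  |v_rel|² = 257;  v_rel·d = (-16)·(10) + (-1)·(-8) = -152
257·t² + 304·t + 20 = 0  ⇒  m = (-152)² − 257·20 = 17964
m = 17964 > 0,  v_rel·d = -152 < 0  ⇒  outside

inside=no margin=17964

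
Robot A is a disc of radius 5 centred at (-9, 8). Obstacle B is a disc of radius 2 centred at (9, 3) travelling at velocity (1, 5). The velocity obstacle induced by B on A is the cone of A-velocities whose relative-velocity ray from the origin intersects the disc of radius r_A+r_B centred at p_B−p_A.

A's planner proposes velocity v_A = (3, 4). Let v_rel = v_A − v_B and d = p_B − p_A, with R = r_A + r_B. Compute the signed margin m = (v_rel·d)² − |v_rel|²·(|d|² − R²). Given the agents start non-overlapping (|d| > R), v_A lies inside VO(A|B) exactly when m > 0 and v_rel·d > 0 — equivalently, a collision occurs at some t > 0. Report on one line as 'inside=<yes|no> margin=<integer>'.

d = (18, -5),  |d|² = 349;  R = 5+2 = 7,  c = 349−7² = 300
v_rel = (2, -1),  |v_rel|² = 5;  v_rel·d = (2)·(18) + (-1)·(-5) = 41
5·t² − 82·t + 300 = 0  ⇒  m = 41² − 5·300 = 181
m = 181 > 0,  v_rel·d = 41 > 0  ⇒  inside

inside=yes margin=181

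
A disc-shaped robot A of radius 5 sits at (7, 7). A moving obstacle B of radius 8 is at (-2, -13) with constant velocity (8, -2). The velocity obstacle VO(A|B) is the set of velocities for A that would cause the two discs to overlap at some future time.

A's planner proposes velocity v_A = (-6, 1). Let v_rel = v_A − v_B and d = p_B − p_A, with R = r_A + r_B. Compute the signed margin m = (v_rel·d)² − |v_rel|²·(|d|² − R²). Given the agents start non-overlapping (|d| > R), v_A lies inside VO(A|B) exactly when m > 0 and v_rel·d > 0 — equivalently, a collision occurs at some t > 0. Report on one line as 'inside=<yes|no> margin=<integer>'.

d = (-9, -20),  |d|² = 481;  R = 5+8 = 13,  c = 481−13² = 312
v_rel = (-14, 3),  |v_rel|² = 205;  v_rel·d = (-14)·(-9) + (3)·(-20) = 66
205·t² − 132·t + 312 = 0  ⇒  m = 66² − 205·312 = -59604
m = -59604 < 0,  v_rel·d = 66 > 0  ⇒  outside

inside=no margin=-59604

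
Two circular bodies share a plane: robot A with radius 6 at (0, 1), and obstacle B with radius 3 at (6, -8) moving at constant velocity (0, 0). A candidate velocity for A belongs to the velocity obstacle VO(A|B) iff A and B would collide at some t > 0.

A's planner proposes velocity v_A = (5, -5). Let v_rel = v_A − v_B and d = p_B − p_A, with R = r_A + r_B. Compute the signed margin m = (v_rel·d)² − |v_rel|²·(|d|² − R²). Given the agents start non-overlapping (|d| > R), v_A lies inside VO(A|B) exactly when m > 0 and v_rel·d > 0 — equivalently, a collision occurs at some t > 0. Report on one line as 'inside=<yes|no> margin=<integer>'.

d = (6, -9),  |d|² = 117;  R = 6+3 = 9,  c = 117−9² = 36
v_rel = (5, -5),  |v_rel|² = 50;  v_rel·d = (5)·(6) + (-5)·(-9) = 75
50·t² − 150·t + 36 = 0  ⇒  m = 75² − 50·36 = 3825
m = 3825 > 0,  v_rel·d = 75 > 0  ⇒  inside

inside=yes margin=3825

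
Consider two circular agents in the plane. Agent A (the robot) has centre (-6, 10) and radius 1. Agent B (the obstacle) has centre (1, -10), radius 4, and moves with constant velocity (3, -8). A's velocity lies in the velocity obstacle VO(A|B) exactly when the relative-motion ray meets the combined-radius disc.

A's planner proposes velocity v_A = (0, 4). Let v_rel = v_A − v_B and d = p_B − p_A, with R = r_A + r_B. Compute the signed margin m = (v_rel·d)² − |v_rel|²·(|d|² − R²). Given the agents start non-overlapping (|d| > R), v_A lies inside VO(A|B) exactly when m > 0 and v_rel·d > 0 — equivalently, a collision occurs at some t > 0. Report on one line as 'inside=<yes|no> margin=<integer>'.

d = (7, -20),  |d|² = 449;  R = 1+4 = 5,  c = 449−5² = 424
v_rel = (-3, 12),  |v_rel|² = 153;  v_rel·d = (-3)·(7) + (12)·(-20) = -261
153·t² + 522·t + 424 = 0  ⇒  m = (-261)² − 153·424 = 3249
m = 3249 > 0,  v_rel·d = -261 < 0  ⇒  outside

inside=no margin=3249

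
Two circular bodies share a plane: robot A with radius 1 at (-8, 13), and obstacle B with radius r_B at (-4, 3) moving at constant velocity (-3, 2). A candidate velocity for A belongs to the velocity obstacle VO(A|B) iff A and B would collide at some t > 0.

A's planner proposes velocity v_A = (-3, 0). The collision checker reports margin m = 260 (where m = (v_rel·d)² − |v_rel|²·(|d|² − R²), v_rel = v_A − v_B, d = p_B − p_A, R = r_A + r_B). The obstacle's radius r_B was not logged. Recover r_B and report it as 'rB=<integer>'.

m = 260
d = (4, -10);  v_rel = (0, -2),  |v_rel|² = 4
v_rel×d = (0)·(-10) − (-2)·(4) = 8
since m = R²·4 − 8²:  R² = (64 + 260) / 4 = 81
R = √81 = 9  ⇒  r_B = 9 − 1 = 8

rB=8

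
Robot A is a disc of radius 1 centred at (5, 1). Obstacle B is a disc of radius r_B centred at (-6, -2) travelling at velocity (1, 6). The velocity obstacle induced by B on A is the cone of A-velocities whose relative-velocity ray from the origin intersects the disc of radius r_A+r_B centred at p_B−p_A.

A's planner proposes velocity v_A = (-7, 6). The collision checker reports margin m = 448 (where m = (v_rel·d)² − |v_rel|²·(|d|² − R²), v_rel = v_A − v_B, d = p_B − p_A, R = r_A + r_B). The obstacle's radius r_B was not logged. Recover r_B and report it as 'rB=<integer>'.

m = 448
d = (-11, -3);  v_rel = (-8, 0),  |v_rel|² = 64
v_rel×d = (-8)·(-3) − (0)·(-11) = 24
since m = R²·64 − 24²:  R² = (576 + 448) / 64 = 16
R = √16 = 4  ⇒  r_B = 4 − 1 = 3

rB=3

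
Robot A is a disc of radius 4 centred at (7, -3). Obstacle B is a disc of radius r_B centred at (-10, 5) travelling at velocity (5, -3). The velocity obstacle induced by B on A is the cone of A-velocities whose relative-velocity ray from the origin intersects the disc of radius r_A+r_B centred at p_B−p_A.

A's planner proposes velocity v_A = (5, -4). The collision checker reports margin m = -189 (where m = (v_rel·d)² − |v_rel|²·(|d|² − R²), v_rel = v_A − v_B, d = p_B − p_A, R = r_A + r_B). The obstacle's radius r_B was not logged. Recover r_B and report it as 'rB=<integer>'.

m = -189
d = (-17, 8);  v_rel = (0, -1),  |v_rel|² = 1
v_rel×d = (0)·(8) − (-1)·(-17) = -17
since m = R²·1 − (-17)²:  R² = (289 + -189) / 1 = 100
R = √100 = 10  ⇒  r_B = 10 − 4 = 6

rB=6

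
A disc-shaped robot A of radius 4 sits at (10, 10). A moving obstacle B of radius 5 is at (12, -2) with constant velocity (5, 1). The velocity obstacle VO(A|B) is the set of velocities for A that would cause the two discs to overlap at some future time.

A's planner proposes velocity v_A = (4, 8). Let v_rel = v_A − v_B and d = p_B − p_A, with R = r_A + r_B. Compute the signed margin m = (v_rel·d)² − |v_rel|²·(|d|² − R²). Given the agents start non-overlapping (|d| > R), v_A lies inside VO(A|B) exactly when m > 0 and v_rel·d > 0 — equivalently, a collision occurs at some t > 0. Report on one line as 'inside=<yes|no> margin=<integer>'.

d = (2, -12),  |d|² = 148;  R = 4+5 = 9,  c = 148−9² = 67
v_rel = (-1, 7),  |v_rel|² = 50;  v_rel·d = (-1)·(2) + (7)·(-12) = -86
50·t² + 172·t + 67 = 0  ⇒  m = (-86)² − 50·67 = 4046
m = 4046 > 0,  v_rel·d = -86 < 0  ⇒  outside

inside=no margin=4046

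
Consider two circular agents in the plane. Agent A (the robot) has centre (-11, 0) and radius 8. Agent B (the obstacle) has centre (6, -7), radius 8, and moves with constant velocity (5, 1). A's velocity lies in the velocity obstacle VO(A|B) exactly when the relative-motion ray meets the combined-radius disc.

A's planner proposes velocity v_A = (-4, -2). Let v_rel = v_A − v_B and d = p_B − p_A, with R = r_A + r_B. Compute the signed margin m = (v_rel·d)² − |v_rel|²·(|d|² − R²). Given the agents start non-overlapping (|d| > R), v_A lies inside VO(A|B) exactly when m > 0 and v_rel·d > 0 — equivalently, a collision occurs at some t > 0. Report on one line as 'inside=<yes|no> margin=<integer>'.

d = (17, -7),  |d|² = 338;  R = 8+8 = 16,  c = 338−16² = 82
v_rel = (-9, -3),  |v_rel|² = 90;  v_rel·d = (-9)·(17) + (-3)·(-7) = -132
90·t² + 264·t + 82 = 0  ⇒  m = (-132)² − 90·82 = 10044
m = 10044 > 0,  v_rel·d = -132 < 0  ⇒  outside

inside=no margin=10044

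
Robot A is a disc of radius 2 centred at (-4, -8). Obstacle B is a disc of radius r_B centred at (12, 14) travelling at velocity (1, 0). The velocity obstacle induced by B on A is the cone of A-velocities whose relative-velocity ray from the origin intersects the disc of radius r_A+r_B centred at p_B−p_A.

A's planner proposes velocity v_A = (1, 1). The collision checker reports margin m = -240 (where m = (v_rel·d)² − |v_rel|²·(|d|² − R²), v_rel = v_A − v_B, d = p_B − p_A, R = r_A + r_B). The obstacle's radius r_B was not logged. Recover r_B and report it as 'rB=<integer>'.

m = -240
d = (16, 22);  v_rel = (0, 1),  |v_rel|² = 1
v_rel×d = (0)·(22) − (1)·(16) = -16
since m = R²·1 − (-16)²:  R² = (256 + -240) / 1 = 16
R = √16 = 4  ⇒  r_B = 4 − 2 = 2

rB=2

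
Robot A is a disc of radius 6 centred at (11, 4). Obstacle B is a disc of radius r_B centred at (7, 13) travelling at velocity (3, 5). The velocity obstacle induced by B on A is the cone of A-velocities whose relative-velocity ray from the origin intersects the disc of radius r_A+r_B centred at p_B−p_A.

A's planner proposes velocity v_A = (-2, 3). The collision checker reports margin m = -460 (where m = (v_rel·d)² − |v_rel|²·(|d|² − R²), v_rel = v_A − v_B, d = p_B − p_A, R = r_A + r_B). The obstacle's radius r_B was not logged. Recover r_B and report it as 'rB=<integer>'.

m = -460
d = (-4, 9);  v_rel = (-5, -2),  |v_rel|² = 29
v_rel×d = (-5)·(9) − (-2)·(-4) = -53
since m = R²·29 − (-53)²:  R² = (2809 + -460) / 29 = 81
R = √81 = 9  ⇒  r_B = 9 − 6 = 3

rB=3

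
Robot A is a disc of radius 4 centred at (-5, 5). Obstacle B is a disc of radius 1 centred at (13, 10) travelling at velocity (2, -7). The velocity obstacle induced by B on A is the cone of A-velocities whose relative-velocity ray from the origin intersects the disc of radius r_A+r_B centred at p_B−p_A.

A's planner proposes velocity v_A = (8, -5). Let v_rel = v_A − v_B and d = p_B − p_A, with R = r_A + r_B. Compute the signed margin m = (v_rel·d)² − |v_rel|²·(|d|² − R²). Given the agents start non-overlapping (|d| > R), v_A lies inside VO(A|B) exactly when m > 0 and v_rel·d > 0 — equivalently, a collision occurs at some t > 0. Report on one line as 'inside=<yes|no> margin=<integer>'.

d = (18, 5),  |d|² = 349;  R = 4+1 = 5,  c = 349−5² = 324
v_rel = (6, 2),  |v_rel|² = 40;  v_rel·d = (6)·(18) + (2)·(5) = 118
40·t² − 236·t + 324 = 0  ⇒  m = 118² − 40·324 = 964
m = 964 > 0,  v_rel·d = 118 > 0  ⇒  inside

inside=yes margin=964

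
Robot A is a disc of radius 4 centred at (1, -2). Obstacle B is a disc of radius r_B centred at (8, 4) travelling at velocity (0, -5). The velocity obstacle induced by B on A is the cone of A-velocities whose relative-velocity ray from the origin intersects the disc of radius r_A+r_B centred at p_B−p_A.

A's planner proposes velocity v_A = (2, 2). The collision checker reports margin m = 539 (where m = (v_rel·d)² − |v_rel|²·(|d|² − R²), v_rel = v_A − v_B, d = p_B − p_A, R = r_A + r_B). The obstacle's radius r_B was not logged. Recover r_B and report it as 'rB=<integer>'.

m = 539
d = (7, 6);  v_rel = (2, 7),  |v_rel|² = 53
v_rel×d = (2)·(6) − (7)·(7) = -37
since m = R²·53 − (-37)²:  R² = (1369 + 539) / 53 = 36
R = √36 = 6  ⇒  r_B = 6 − 4 = 2

rB=2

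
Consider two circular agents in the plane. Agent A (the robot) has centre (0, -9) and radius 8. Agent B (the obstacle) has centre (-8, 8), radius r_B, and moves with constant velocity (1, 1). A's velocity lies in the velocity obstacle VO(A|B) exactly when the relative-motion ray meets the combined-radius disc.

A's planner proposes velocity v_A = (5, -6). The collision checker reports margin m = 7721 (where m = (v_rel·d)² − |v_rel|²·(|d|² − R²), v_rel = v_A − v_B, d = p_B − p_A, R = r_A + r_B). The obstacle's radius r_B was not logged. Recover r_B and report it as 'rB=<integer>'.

m = 7721
d = (-8, 17);  v_rel = (4, -7),  |v_rel|² = 65
v_rel×d = (4)·(17) − (-7)·(-8) = 12
since m = R²·65 − 12²:  R² = (144 + 7721) / 65 = 121
R = √121 = 11  ⇒  r_B = 11 − 8 = 3

rB=3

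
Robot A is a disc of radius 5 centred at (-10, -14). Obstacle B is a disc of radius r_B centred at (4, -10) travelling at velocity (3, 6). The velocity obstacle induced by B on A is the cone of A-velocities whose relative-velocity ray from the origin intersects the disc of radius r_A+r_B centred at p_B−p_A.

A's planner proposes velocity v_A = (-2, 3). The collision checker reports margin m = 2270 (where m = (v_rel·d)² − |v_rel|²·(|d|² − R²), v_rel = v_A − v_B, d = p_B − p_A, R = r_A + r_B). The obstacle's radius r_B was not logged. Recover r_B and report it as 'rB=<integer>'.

m = 2270
d = (14, 4);  v_rel = (-5, -3),  |v_rel|² = 34
v_rel×d = (-5)·(4) − (-3)·(14) = 22
since m = R²·34 − 22²:  R² = (484 + 2270) / 34 = 81
R = √81 = 9  ⇒  r_B = 9 − 5 = 4

rB=4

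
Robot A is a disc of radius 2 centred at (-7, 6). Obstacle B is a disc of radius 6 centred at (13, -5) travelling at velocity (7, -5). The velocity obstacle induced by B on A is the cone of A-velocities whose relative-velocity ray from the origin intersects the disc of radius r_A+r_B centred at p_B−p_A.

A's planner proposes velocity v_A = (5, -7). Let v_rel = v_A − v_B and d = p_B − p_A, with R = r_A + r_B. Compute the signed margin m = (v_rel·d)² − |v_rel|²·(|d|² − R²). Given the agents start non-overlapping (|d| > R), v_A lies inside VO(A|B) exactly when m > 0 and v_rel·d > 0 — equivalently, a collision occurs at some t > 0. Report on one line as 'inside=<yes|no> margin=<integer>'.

d = (20, -11),  |d|² = 521;  R = 2+6 = 8,  c = 521−8² = 457
v_rel = (-2, -2),  |v_rel|² = 8;  v_rel·d = (-2)·(20) + (-2)·(-11) = -18
8·t² + 36·t + 457 = 0  ⇒  m = (-18)² − 8·457 = -3332
m = -3332 < 0,  v_rel·d = -18 < 0  ⇒  outside

inside=no margin=-3332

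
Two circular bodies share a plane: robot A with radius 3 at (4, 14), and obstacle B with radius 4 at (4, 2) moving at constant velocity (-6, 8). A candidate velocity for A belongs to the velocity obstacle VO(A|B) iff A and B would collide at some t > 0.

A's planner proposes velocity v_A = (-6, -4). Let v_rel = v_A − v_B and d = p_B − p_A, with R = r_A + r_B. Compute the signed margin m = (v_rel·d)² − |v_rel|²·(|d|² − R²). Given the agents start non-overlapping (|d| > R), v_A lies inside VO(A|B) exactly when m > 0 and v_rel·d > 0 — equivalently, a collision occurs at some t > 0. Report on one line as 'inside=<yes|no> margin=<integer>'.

d = (0, -12),  |d|² = 144;  R = 3+4 = 7,  c = 144−7² = 95
v_rel = (0, -12),  |v_rel|² = 144;  v_rel·d = (0)·(0) + (-12)·(-12) = 144
144·t² − 288·t + 95 = 0  ⇒  m = 144² − 144·95 = 7056
m = 7056 > 0,  v_rel·d = 144 > 0  ⇒  inside

inside=yes margin=7056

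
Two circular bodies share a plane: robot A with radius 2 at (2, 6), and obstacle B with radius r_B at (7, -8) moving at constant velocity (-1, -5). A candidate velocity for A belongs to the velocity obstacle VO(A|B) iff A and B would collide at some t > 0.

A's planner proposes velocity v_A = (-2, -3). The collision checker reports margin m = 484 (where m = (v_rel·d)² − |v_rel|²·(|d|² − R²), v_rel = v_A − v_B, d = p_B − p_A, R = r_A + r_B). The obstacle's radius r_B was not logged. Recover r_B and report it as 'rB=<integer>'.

m = 484
d = (5, -14);  v_rel = (-1, 2),  |v_rel|² = 5
v_rel×d = (-1)·(-14) − (2)·(5) = 4
since m = R²·5 − 4²:  R² = (16 + 484) / 5 = 100
R = √100 = 10  ⇒  r_B = 10 − 2 = 8

rB=8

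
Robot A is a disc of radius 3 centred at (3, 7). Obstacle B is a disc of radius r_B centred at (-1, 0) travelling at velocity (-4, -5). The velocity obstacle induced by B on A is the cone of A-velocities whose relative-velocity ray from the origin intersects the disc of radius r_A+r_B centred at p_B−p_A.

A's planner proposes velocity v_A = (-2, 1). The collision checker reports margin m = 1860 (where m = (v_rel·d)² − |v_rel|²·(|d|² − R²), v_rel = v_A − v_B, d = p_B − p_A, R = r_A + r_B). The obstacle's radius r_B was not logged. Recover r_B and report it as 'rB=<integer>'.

m = 1860
d = (-4, -7);  v_rel = (2, 6),  |v_rel|² = 40
v_rel×d = (2)·(-7) − (6)·(-4) = 10
since m = R²·40 − 10²:  R² = (100 + 1860) / 40 = 49
R = √49 = 7  ⇒  r_B = 7 − 3 = 4

rB=4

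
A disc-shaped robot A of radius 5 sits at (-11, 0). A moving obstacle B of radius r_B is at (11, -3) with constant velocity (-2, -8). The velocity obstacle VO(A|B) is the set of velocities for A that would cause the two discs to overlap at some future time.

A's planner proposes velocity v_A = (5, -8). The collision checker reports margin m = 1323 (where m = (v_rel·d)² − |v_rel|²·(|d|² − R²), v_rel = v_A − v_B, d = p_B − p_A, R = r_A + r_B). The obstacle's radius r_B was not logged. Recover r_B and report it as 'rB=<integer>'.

m = 1323
d = (22, -3);  v_rel = (7, 0),  |v_rel|² = 49
v_rel×d = (7)·(-3) − (0)·(22) = -21
since m = R²·49 − (-21)²:  R² = (441 + 1323) / 49 = 36
R = √36 = 6  ⇒  r_B = 6 − 5 = 1

rB=1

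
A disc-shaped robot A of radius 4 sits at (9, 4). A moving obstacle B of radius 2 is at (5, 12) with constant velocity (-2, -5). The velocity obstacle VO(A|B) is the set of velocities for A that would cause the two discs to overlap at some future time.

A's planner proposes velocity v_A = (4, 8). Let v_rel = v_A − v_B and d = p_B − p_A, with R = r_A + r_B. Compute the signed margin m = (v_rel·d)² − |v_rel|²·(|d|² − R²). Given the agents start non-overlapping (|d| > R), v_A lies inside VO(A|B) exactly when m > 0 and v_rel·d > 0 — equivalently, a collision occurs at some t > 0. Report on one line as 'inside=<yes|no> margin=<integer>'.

d = (-4, 8),  |d|² = 80;  R = 4+2 = 6,  c = 80−6² = 44
v_rel = (6, 13),  |v_rel|² = 205;  v_rel·d = (6)·(-4) + (13)·(8) = 80
205·t² − 160·t + 44 = 0  ⇒  m = 80² − 205·44 = -2620
m = -2620 < 0,  v_rel·d = 80 > 0  ⇒  outside

inside=no margin=-2620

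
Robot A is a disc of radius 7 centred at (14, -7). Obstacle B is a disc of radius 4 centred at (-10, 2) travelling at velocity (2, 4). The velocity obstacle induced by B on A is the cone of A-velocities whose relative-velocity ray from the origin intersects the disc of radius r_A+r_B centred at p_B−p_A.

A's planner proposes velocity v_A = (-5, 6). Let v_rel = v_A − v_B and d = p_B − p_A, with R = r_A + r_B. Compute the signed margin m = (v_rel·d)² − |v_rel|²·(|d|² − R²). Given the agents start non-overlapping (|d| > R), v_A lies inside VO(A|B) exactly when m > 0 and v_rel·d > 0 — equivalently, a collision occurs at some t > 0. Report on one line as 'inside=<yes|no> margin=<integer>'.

d = (-24, 9),  |d|² = 657;  R = 7+4 = 11,  c = 657−11² = 536
v_rel = (-7, 2),  |v_rel|² = 53;  v_rel·d = (-7)·(-24) + (2)·(9) = 186
53·t² − 372·t + 536 = 0  ⇒  m = 186² − 53·536 = 6188
m = 6188 > 0,  v_rel·d = 186 > 0  ⇒  inside

inside=yes margin=6188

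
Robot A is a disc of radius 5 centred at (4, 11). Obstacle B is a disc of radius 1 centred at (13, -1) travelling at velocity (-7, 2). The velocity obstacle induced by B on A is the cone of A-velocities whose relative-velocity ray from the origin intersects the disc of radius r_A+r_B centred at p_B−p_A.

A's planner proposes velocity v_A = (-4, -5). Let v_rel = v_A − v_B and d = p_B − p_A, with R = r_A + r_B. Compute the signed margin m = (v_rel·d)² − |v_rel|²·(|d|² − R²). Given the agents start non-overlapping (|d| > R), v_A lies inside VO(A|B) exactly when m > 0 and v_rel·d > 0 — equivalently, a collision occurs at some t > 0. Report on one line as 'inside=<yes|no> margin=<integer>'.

d = (9, -12),  |d|² = 225;  R = 5+1 = 6,  c = 225−6² = 189
v_rel = (3, -7),  |v_rel|² = 58;  v_rel·d = (3)·(9) + (-7)·(-12) = 111
58·t² − 222·t + 189 = 0  ⇒  m = 111² − 58·189 = 1359
m = 1359 > 0,  v_rel·d = 111 > 0  ⇒  inside

inside=yes margin=1359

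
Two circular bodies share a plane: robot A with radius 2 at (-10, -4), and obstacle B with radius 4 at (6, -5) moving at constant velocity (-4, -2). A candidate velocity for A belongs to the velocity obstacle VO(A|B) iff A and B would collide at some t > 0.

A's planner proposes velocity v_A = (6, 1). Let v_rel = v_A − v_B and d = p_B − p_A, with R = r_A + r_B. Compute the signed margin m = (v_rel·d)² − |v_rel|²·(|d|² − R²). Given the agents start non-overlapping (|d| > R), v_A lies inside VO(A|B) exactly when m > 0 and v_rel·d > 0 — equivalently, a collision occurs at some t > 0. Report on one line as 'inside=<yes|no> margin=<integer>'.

d = (16, -1),  |d|² = 257;  R = 2+4 = 6,  c = 257−6² = 221
v_rel = (10, 3),  |v_rel|² = 109;  v_rel·d = (10)·(16) + (3)·(-1) = 157
109·t² − 314·t + 221 = 0  ⇒  m = 157² − 109·221 = 560
m = 560 > 0,  v_rel·d = 157 > 0  ⇒  inside

inside=yes margin=560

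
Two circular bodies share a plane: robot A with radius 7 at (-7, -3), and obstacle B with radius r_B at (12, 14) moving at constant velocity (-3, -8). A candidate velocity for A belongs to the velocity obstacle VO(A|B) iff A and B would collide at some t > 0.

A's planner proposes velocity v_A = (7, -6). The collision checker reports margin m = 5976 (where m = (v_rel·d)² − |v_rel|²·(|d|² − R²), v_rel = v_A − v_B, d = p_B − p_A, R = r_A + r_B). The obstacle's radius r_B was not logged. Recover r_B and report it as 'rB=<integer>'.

m = 5976
d = (19, 17);  v_rel = (10, 2),  |v_rel|² = 104
v_rel×d = (10)·(17) − (2)·(19) = 132
since m = R²·104 − 132²:  R² = (17424 + 5976) / 104 = 225
R = √225 = 15  ⇒  r_B = 15 − 7 = 8

rB=8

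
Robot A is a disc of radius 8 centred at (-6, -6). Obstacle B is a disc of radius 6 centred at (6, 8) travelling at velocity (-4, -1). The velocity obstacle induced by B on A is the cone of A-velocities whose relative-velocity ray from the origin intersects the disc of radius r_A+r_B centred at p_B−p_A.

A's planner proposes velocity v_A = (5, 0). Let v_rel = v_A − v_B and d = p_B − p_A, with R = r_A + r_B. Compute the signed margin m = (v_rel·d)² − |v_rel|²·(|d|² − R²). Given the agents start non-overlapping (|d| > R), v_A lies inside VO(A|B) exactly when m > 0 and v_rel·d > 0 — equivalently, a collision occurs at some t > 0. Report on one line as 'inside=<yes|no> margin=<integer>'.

d = (12, 14),  |d|² = 340;  R = 8+6 = 14,  c = 340−14² = 144
v_rel = (9, 1),  |v_rel|² = 82;  v_rel·d = (9)·(12) + (1)·(14) = 122
82·t² − 244·t + 144 = 0  ⇒  m = 122² − 82·144 = 3076
m = 3076 > 0,  v_rel·d = 122 > 0  ⇒  inside

inside=yes margin=3076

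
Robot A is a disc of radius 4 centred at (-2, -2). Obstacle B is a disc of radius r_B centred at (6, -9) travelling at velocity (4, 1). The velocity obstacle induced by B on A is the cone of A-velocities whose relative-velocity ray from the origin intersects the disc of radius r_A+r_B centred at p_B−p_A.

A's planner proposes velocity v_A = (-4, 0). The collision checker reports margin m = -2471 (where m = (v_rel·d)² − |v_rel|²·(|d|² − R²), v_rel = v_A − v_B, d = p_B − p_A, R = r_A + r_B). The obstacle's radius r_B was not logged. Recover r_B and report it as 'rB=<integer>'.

m = -2471
d = (8, -7);  v_rel = (-8, -1),  |v_rel|² = 65
v_rel×d = (-8)·(-7) − (-1)·(8) = 64
since m = R²·65 − 64²:  R² = (4096 + -2471) / 65 = 25
R = √25 = 5  ⇒  r_B = 5 − 4 = 1

rB=1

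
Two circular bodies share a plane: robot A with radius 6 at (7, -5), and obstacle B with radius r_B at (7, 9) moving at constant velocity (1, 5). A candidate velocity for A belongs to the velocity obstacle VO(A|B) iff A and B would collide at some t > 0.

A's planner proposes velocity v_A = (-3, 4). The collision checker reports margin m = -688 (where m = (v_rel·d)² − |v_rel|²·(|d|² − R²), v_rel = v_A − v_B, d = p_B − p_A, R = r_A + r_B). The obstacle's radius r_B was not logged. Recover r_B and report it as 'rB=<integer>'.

m = -688
d = (0, 14);  v_rel = (-4, -1),  |v_rel|² = 17
v_rel×d = (-4)·(14) − (-1)·(0) = -56
since m = R²·17 − (-56)²:  R² = (3136 + -688) / 17 = 144
R = √144 = 12  ⇒  r_B = 12 − 6 = 6

rB=6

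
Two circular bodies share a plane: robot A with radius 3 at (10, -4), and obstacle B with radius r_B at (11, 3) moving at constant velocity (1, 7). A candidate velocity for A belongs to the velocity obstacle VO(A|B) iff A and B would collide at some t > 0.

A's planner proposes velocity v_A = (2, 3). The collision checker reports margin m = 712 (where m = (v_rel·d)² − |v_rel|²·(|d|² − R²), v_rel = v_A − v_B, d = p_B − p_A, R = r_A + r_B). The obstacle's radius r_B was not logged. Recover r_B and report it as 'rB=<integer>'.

m = 712
d = (1, 7);  v_rel = (1, -4),  |v_rel|² = 17
v_rel×d = (1)·(7) − (-4)·(1) = 11
since m = R²·17 − 11²:  R² = (121 + 712) / 17 = 49
R = √49 = 7  ⇒  r_B = 7 − 3 = 4

rB=4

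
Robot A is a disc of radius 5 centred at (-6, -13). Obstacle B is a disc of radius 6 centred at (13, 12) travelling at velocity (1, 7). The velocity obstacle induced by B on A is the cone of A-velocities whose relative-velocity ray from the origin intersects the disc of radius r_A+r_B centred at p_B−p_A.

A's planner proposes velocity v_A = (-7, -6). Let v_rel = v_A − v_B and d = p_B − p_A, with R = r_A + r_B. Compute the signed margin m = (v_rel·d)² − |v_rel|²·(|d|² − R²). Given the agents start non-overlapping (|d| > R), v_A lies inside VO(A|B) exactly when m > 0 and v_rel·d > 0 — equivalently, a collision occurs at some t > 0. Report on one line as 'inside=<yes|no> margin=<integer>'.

d = (19, 25),  |d|² = 986;  R = 5+6 = 11,  c = 986−11² = 865
v_rel = (-8, -13),  |v_rel|² = 233;  v_rel·d = (-8)·(19) + (-13)·(25) = -477
233·t² + 954·t + 865 = 0  ⇒  m = (-477)² − 233·865 = 25984
m = 25984 > 0,  v_rel·d = -477 < 0  ⇒  outside

inside=no margin=25984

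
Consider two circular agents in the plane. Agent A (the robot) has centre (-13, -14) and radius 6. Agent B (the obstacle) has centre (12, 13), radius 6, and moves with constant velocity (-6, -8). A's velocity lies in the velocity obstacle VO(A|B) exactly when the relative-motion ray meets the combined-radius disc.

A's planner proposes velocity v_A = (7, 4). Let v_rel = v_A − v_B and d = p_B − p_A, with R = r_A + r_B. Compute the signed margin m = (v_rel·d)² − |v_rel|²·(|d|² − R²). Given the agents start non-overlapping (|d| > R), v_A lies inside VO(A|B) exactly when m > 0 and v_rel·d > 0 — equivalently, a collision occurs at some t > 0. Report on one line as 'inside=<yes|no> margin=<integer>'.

d = (25, 27),  |d|² = 1354;  R = 6+6 = 12,  c = 1354−12² = 1210
v_rel = (13, 12),  |v_rel|² = 313;  v_rel·d = (13)·(25) + (12)·(27) = 649
313·t² − 1298·t + 1210 = 0  ⇒  m = 649² − 313·1210 = 42471
m = 42471 > 0,  v_rel·d = 649 > 0  ⇒  inside

inside=yes margin=42471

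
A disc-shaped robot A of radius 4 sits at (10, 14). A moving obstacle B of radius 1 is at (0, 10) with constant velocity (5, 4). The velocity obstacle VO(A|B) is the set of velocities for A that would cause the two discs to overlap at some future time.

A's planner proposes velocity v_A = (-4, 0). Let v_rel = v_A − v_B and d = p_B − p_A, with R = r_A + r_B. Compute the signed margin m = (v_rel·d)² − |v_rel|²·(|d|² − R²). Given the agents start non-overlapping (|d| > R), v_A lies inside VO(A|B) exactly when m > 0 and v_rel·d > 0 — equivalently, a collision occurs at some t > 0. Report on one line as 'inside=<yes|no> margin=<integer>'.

d = (-10, -4),  |d|² = 116;  R = 4+1 = 5,  c = 116−5² = 91
v_rel = (-9, -4),  |v_rel|² = 97;  v_rel·d = (-9)·(-10) + (-4)·(-4) = 106
97·t² − 212·t + 91 = 0  ⇒  m = 106² − 97·91 = 2409
m = 2409 > 0,  v_rel·d = 106 > 0  ⇒  inside

inside=yes margin=2409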